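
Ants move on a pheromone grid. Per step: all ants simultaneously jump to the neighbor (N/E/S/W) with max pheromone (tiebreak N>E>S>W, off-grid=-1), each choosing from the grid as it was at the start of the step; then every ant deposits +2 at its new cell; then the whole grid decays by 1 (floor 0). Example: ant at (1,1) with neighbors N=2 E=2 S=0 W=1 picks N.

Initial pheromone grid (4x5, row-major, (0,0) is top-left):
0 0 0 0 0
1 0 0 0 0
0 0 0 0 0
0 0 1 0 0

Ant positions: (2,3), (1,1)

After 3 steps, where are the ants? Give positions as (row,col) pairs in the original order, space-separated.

Step 1: ant0:(2,3)->N->(1,3) | ant1:(1,1)->W->(1,0)
  grid max=2 at (1,0)
Step 2: ant0:(1,3)->N->(0,3) | ant1:(1,0)->N->(0,0)
  grid max=1 at (0,0)
Step 3: ant0:(0,3)->E->(0,4) | ant1:(0,0)->S->(1,0)
  grid max=2 at (1,0)

(0,4) (1,0)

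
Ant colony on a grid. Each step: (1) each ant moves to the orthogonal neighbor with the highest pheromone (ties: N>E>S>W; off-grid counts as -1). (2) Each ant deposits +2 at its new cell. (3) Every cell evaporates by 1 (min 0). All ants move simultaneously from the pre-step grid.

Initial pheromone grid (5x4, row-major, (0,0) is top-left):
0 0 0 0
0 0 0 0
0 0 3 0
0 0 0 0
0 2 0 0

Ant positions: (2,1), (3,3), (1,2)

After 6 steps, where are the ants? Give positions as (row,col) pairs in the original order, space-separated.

Step 1: ant0:(2,1)->E->(2,2) | ant1:(3,3)->N->(2,3) | ant2:(1,2)->S->(2,2)
  grid max=6 at (2,2)
Step 2: ant0:(2,2)->E->(2,3) | ant1:(2,3)->W->(2,2) | ant2:(2,2)->E->(2,3)
  grid max=7 at (2,2)
Step 3: ant0:(2,3)->W->(2,2) | ant1:(2,2)->E->(2,3) | ant2:(2,3)->W->(2,2)
  grid max=10 at (2,2)
Step 4: ant0:(2,2)->E->(2,3) | ant1:(2,3)->W->(2,2) | ant2:(2,2)->E->(2,3)
  grid max=11 at (2,2)
Step 5: ant0:(2,3)->W->(2,2) | ant1:(2,2)->E->(2,3) | ant2:(2,3)->W->(2,2)
  grid max=14 at (2,2)
Step 6: ant0:(2,2)->E->(2,3) | ant1:(2,3)->W->(2,2) | ant2:(2,2)->E->(2,3)
  grid max=15 at (2,2)

(2,3) (2,2) (2,3)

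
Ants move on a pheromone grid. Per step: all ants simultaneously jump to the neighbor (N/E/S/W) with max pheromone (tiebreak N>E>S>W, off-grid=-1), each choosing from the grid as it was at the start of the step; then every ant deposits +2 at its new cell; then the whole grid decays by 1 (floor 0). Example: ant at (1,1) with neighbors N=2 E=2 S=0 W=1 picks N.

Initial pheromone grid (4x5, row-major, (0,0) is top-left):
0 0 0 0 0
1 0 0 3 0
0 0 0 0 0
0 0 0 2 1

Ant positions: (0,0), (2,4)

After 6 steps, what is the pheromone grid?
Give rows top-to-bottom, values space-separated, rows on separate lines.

After step 1: ants at (1,0),(3,4)
  0 0 0 0 0
  2 0 0 2 0
  0 0 0 0 0
  0 0 0 1 2
After step 2: ants at (0,0),(3,3)
  1 0 0 0 0
  1 0 0 1 0
  0 0 0 0 0
  0 0 0 2 1
After step 3: ants at (1,0),(3,4)
  0 0 0 0 0
  2 0 0 0 0
  0 0 0 0 0
  0 0 0 1 2
After step 4: ants at (0,0),(3,3)
  1 0 0 0 0
  1 0 0 0 0
  0 0 0 0 0
  0 0 0 2 1
After step 5: ants at (1,0),(3,4)
  0 0 0 0 0
  2 0 0 0 0
  0 0 0 0 0
  0 0 0 1 2
After step 6: ants at (0,0),(3,3)
  1 0 0 0 0
  1 0 0 0 0
  0 0 0 0 0
  0 0 0 2 1

1 0 0 0 0
1 0 0 0 0
0 0 0 0 0
0 0 0 2 1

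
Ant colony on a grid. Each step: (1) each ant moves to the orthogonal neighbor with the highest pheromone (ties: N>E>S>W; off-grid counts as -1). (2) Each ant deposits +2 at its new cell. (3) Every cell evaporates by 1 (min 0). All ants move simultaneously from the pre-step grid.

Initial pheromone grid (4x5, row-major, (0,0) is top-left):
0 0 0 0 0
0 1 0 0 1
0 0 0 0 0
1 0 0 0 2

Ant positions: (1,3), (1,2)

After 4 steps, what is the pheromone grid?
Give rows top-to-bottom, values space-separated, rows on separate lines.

After step 1: ants at (1,4),(1,1)
  0 0 0 0 0
  0 2 0 0 2
  0 0 0 0 0
  0 0 0 0 1
After step 2: ants at (0,4),(0,1)
  0 1 0 0 1
  0 1 0 0 1
  0 0 0 0 0
  0 0 0 0 0
After step 3: ants at (1,4),(1,1)
  0 0 0 0 0
  0 2 0 0 2
  0 0 0 0 0
  0 0 0 0 0
After step 4: ants at (0,4),(0,1)
  0 1 0 0 1
  0 1 0 0 1
  0 0 0 0 0
  0 0 0 0 0

0 1 0 0 1
0 1 0 0 1
0 0 0 0 0
0 0 0 0 0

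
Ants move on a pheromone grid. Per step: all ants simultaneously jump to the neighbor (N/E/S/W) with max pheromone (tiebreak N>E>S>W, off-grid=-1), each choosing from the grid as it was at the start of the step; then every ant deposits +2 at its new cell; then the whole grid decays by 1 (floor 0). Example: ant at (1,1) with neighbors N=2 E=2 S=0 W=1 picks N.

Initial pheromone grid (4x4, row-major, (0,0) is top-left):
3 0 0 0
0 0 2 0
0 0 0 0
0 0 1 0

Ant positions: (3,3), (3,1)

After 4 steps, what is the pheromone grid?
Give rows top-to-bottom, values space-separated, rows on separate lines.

After step 1: ants at (3,2),(3,2)
  2 0 0 0
  0 0 1 0
  0 0 0 0
  0 0 4 0
After step 2: ants at (2,2),(2,2)
  1 0 0 0
  0 0 0 0
  0 0 3 0
  0 0 3 0
After step 3: ants at (3,2),(3,2)
  0 0 0 0
  0 0 0 0
  0 0 2 0
  0 0 6 0
After step 4: ants at (2,2),(2,2)
  0 0 0 0
  0 0 0 0
  0 0 5 0
  0 0 5 0

0 0 0 0
0 0 0 0
0 0 5 0
0 0 5 0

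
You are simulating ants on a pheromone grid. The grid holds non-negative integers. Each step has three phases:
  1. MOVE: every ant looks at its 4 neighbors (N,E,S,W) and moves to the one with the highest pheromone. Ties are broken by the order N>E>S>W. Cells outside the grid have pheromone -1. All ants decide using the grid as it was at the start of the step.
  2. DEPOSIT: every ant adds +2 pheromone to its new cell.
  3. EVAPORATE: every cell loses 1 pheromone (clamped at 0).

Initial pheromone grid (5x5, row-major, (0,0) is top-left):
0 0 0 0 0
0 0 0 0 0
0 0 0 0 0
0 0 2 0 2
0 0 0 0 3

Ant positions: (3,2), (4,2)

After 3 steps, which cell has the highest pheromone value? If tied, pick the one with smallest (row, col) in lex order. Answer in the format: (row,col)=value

Answer: (3,2)=5

Derivation:
Step 1: ant0:(3,2)->N->(2,2) | ant1:(4,2)->N->(3,2)
  grid max=3 at (3,2)
Step 2: ant0:(2,2)->S->(3,2) | ant1:(3,2)->N->(2,2)
  grid max=4 at (3,2)
Step 3: ant0:(3,2)->N->(2,2) | ant1:(2,2)->S->(3,2)
  grid max=5 at (3,2)
Final grid:
  0 0 0 0 0
  0 0 0 0 0
  0 0 3 0 0
  0 0 5 0 0
  0 0 0 0 0
Max pheromone 5 at (3,2)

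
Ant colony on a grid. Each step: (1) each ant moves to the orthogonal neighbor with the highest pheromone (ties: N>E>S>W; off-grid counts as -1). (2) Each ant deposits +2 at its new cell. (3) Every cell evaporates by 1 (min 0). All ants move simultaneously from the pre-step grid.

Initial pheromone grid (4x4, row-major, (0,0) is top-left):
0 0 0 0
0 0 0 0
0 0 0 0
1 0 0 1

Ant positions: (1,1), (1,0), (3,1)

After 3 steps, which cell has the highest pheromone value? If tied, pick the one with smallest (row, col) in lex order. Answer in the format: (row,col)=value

Answer: (0,0)=3

Derivation:
Step 1: ant0:(1,1)->N->(0,1) | ant1:(1,0)->N->(0,0) | ant2:(3,1)->W->(3,0)
  grid max=2 at (3,0)
Step 2: ant0:(0,1)->W->(0,0) | ant1:(0,0)->E->(0,1) | ant2:(3,0)->N->(2,0)
  grid max=2 at (0,0)
Step 3: ant0:(0,0)->E->(0,1) | ant1:(0,1)->W->(0,0) | ant2:(2,0)->S->(3,0)
  grid max=3 at (0,0)
Final grid:
  3 3 0 0
  0 0 0 0
  0 0 0 0
  2 0 0 0
Max pheromone 3 at (0,0)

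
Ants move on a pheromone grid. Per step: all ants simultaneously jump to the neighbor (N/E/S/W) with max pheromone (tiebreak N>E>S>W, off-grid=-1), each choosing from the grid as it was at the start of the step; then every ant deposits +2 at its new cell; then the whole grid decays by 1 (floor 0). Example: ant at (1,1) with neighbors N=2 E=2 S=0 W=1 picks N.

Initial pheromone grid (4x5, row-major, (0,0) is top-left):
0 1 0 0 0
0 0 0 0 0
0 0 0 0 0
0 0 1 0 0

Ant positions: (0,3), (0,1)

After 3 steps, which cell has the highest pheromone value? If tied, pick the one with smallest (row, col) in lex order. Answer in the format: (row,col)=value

Step 1: ant0:(0,3)->E->(0,4) | ant1:(0,1)->E->(0,2)
  grid max=1 at (0,2)
Step 2: ant0:(0,4)->S->(1,4) | ant1:(0,2)->E->(0,3)
  grid max=1 at (0,3)
Step 3: ant0:(1,4)->N->(0,4) | ant1:(0,3)->E->(0,4)
  grid max=3 at (0,4)
Final grid:
  0 0 0 0 3
  0 0 0 0 0
  0 0 0 0 0
  0 0 0 0 0
Max pheromone 3 at (0,4)

Answer: (0,4)=3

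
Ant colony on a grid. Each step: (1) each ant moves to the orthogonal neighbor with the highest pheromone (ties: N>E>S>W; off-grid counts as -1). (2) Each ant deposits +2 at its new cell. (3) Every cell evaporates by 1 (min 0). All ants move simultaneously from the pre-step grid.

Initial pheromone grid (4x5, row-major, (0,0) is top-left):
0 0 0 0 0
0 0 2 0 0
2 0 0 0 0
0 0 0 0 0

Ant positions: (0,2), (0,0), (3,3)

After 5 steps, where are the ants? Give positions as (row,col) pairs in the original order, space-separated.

Step 1: ant0:(0,2)->S->(1,2) | ant1:(0,0)->E->(0,1) | ant2:(3,3)->N->(2,3)
  grid max=3 at (1,2)
Step 2: ant0:(1,2)->N->(0,2) | ant1:(0,1)->E->(0,2) | ant2:(2,3)->N->(1,3)
  grid max=3 at (0,2)
Step 3: ant0:(0,2)->S->(1,2) | ant1:(0,2)->S->(1,2) | ant2:(1,3)->W->(1,2)
  grid max=7 at (1,2)
Step 4: ant0:(1,2)->N->(0,2) | ant1:(1,2)->N->(0,2) | ant2:(1,2)->N->(0,2)
  grid max=7 at (0,2)
Step 5: ant0:(0,2)->S->(1,2) | ant1:(0,2)->S->(1,2) | ant2:(0,2)->S->(1,2)
  grid max=11 at (1,2)

(1,2) (1,2) (1,2)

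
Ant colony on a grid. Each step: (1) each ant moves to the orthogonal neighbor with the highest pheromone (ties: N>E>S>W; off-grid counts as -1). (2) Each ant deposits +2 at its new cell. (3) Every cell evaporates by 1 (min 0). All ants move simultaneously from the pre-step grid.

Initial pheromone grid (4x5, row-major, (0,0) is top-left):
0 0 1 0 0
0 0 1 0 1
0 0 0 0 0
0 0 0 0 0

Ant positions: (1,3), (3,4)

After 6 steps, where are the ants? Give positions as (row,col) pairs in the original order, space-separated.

Step 1: ant0:(1,3)->E->(1,4) | ant1:(3,4)->N->(2,4)
  grid max=2 at (1,4)
Step 2: ant0:(1,4)->S->(2,4) | ant1:(2,4)->N->(1,4)
  grid max=3 at (1,4)
Step 3: ant0:(2,4)->N->(1,4) | ant1:(1,4)->S->(2,4)
  grid max=4 at (1,4)
Step 4: ant0:(1,4)->S->(2,4) | ant1:(2,4)->N->(1,4)
  grid max=5 at (1,4)
Step 5: ant0:(2,4)->N->(1,4) | ant1:(1,4)->S->(2,4)
  grid max=6 at (1,4)
Step 6: ant0:(1,4)->S->(2,4) | ant1:(2,4)->N->(1,4)
  grid max=7 at (1,4)

(2,4) (1,4)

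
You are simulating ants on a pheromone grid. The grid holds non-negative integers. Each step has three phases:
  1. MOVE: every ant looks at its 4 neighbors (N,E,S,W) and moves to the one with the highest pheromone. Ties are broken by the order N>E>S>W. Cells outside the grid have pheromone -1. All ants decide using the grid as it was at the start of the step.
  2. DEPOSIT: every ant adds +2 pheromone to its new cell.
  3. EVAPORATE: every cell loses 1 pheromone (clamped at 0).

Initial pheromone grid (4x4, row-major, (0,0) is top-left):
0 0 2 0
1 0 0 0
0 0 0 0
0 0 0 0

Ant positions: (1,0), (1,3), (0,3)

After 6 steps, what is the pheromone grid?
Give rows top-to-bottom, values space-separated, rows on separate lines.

After step 1: ants at (0,0),(0,3),(0,2)
  1 0 3 1
  0 0 0 0
  0 0 0 0
  0 0 0 0
After step 2: ants at (0,1),(0,2),(0,3)
  0 1 4 2
  0 0 0 0
  0 0 0 0
  0 0 0 0
After step 3: ants at (0,2),(0,3),(0,2)
  0 0 7 3
  0 0 0 0
  0 0 0 0
  0 0 0 0
After step 4: ants at (0,3),(0,2),(0,3)
  0 0 8 6
  0 0 0 0
  0 0 0 0
  0 0 0 0
After step 5: ants at (0,2),(0,3),(0,2)
  0 0 11 7
  0 0 0 0
  0 0 0 0
  0 0 0 0
After step 6: ants at (0,3),(0,2),(0,3)
  0 0 12 10
  0 0 0 0
  0 0 0 0
  0 0 0 0

0 0 12 10
0 0 0 0
0 0 0 0
0 0 0 0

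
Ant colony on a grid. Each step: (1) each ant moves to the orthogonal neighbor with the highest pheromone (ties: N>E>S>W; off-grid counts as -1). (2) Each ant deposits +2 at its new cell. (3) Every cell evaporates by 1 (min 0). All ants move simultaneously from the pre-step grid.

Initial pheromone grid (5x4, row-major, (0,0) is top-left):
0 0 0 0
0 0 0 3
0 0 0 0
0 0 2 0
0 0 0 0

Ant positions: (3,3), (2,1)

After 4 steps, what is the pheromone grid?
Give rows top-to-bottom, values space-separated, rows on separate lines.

After step 1: ants at (3,2),(1,1)
  0 0 0 0
  0 1 0 2
  0 0 0 0
  0 0 3 0
  0 0 0 0
After step 2: ants at (2,2),(0,1)
  0 1 0 0
  0 0 0 1
  0 0 1 0
  0 0 2 0
  0 0 0 0
After step 3: ants at (3,2),(0,2)
  0 0 1 0
  0 0 0 0
  0 0 0 0
  0 0 3 0
  0 0 0 0
After step 4: ants at (2,2),(0,3)
  0 0 0 1
  0 0 0 0
  0 0 1 0
  0 0 2 0
  0 0 0 0

0 0 0 1
0 0 0 0
0 0 1 0
0 0 2 0
0 0 0 0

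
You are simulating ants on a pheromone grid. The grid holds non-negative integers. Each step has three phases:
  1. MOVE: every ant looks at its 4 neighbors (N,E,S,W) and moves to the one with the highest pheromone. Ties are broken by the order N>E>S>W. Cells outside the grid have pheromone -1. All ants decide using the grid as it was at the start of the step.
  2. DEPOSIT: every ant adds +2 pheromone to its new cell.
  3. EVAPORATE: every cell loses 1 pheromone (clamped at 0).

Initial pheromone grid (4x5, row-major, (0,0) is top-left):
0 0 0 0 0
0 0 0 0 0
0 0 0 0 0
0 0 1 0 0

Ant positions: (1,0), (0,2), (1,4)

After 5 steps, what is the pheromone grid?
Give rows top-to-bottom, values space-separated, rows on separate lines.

After step 1: ants at (0,0),(0,3),(0,4)
  1 0 0 1 1
  0 0 0 0 0
  0 0 0 0 0
  0 0 0 0 0
After step 2: ants at (0,1),(0,4),(0,3)
  0 1 0 2 2
  0 0 0 0 0
  0 0 0 0 0
  0 0 0 0 0
After step 3: ants at (0,2),(0,3),(0,4)
  0 0 1 3 3
  0 0 0 0 0
  0 0 0 0 0
  0 0 0 0 0
After step 4: ants at (0,3),(0,4),(0,3)
  0 0 0 6 4
  0 0 0 0 0
  0 0 0 0 0
  0 0 0 0 0
After step 5: ants at (0,4),(0,3),(0,4)
  0 0 0 7 7
  0 0 0 0 0
  0 0 0 0 0
  0 0 0 0 0

0 0 0 7 7
0 0 0 0 0
0 0 0 0 0
0 0 0 0 0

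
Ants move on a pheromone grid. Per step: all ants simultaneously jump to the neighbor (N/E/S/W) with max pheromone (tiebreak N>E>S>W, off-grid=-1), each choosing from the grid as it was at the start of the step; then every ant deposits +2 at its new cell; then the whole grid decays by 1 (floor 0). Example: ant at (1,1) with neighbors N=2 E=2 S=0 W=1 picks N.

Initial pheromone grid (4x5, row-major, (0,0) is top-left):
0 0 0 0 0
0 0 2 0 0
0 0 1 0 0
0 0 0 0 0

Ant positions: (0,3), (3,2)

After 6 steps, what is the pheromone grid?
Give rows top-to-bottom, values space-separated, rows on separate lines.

After step 1: ants at (0,4),(2,2)
  0 0 0 0 1
  0 0 1 0 0
  0 0 2 0 0
  0 0 0 0 0
After step 2: ants at (1,4),(1,2)
  0 0 0 0 0
  0 0 2 0 1
  0 0 1 0 0
  0 0 0 0 0
After step 3: ants at (0,4),(2,2)
  0 0 0 0 1
  0 0 1 0 0
  0 0 2 0 0
  0 0 0 0 0
After step 4: ants at (1,4),(1,2)
  0 0 0 0 0
  0 0 2 0 1
  0 0 1 0 0
  0 0 0 0 0
After step 5: ants at (0,4),(2,2)
  0 0 0 0 1
  0 0 1 0 0
  0 0 2 0 0
  0 0 0 0 0
After step 6: ants at (1,4),(1,2)
  0 0 0 0 0
  0 0 2 0 1
  0 0 1 0 0
  0 0 0 0 0

0 0 0 0 0
0 0 2 0 1
0 0 1 0 0
0 0 0 0 0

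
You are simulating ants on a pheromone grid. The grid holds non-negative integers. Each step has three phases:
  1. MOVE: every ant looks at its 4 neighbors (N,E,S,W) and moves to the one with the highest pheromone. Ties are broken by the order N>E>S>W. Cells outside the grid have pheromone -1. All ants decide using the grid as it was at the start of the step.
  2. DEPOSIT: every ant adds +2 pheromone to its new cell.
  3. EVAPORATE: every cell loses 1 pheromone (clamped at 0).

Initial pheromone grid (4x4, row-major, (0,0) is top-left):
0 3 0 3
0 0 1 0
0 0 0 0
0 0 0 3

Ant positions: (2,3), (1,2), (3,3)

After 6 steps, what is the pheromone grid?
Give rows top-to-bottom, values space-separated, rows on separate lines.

After step 1: ants at (3,3),(0,2),(2,3)
  0 2 1 2
  0 0 0 0
  0 0 0 1
  0 0 0 4
After step 2: ants at (2,3),(0,3),(3,3)
  0 1 0 3
  0 0 0 0
  0 0 0 2
  0 0 0 5
After step 3: ants at (3,3),(1,3),(2,3)
  0 0 0 2
  0 0 0 1
  0 0 0 3
  0 0 0 6
After step 4: ants at (2,3),(2,3),(3,3)
  0 0 0 1
  0 0 0 0
  0 0 0 6
  0 0 0 7
After step 5: ants at (3,3),(3,3),(2,3)
  0 0 0 0
  0 0 0 0
  0 0 0 7
  0 0 0 10
After step 6: ants at (2,3),(2,3),(3,3)
  0 0 0 0
  0 0 0 0
  0 0 0 10
  0 0 0 11

0 0 0 0
0 0 0 0
0 0 0 10
0 0 0 11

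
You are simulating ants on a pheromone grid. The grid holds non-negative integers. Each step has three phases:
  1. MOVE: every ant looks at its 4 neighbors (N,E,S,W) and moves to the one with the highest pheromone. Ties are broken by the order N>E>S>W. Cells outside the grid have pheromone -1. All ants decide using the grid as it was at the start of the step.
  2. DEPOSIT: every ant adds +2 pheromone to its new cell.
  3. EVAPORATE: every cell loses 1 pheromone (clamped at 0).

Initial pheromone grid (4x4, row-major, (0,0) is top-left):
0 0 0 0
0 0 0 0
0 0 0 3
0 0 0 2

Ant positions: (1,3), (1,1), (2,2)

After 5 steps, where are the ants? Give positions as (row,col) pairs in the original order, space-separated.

Step 1: ant0:(1,3)->S->(2,3) | ant1:(1,1)->N->(0,1) | ant2:(2,2)->E->(2,3)
  grid max=6 at (2,3)
Step 2: ant0:(2,3)->S->(3,3) | ant1:(0,1)->E->(0,2) | ant2:(2,3)->S->(3,3)
  grid max=5 at (2,3)
Step 3: ant0:(3,3)->N->(2,3) | ant1:(0,2)->E->(0,3) | ant2:(3,3)->N->(2,3)
  grid max=8 at (2,3)
Step 4: ant0:(2,3)->S->(3,3) | ant1:(0,3)->S->(1,3) | ant2:(2,3)->S->(3,3)
  grid max=7 at (2,3)
Step 5: ant0:(3,3)->N->(2,3) | ant1:(1,3)->S->(2,3) | ant2:(3,3)->N->(2,3)
  grid max=12 at (2,3)

(2,3) (2,3) (2,3)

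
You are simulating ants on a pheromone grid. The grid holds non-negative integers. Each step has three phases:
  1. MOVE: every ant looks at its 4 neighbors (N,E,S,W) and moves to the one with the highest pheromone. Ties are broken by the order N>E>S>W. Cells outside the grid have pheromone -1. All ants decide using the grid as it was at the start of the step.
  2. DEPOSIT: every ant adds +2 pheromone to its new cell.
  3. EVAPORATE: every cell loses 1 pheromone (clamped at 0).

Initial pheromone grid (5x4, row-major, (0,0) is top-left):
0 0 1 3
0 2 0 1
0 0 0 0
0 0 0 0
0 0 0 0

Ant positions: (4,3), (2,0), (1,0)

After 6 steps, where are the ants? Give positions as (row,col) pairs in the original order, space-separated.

Step 1: ant0:(4,3)->N->(3,3) | ant1:(2,0)->N->(1,0) | ant2:(1,0)->E->(1,1)
  grid max=3 at (1,1)
Step 2: ant0:(3,3)->N->(2,3) | ant1:(1,0)->E->(1,1) | ant2:(1,1)->W->(1,0)
  grid max=4 at (1,1)
Step 3: ant0:(2,3)->N->(1,3) | ant1:(1,1)->W->(1,0) | ant2:(1,0)->E->(1,1)
  grid max=5 at (1,1)
Step 4: ant0:(1,3)->N->(0,3) | ant1:(1,0)->E->(1,1) | ant2:(1,1)->W->(1,0)
  grid max=6 at (1,1)
Step 5: ant0:(0,3)->S->(1,3) | ant1:(1,1)->W->(1,0) | ant2:(1,0)->E->(1,1)
  grid max=7 at (1,1)
Step 6: ant0:(1,3)->N->(0,3) | ant1:(1,0)->E->(1,1) | ant2:(1,1)->W->(1,0)
  grid max=8 at (1,1)

(0,3) (1,1) (1,0)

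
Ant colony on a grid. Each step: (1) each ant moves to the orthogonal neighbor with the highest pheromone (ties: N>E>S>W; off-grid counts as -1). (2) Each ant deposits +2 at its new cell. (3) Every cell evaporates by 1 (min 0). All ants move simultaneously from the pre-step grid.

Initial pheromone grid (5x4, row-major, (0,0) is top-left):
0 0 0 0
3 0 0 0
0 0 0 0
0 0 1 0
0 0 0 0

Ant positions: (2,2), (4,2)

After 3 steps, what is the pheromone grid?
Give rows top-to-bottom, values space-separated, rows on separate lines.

After step 1: ants at (3,2),(3,2)
  0 0 0 0
  2 0 0 0
  0 0 0 0
  0 0 4 0
  0 0 0 0
After step 2: ants at (2,2),(2,2)
  0 0 0 0
  1 0 0 0
  0 0 3 0
  0 0 3 0
  0 0 0 0
After step 3: ants at (3,2),(3,2)
  0 0 0 0
  0 0 0 0
  0 0 2 0
  0 0 6 0
  0 0 0 0

0 0 0 0
0 0 0 0
0 0 2 0
0 0 6 0
0 0 0 0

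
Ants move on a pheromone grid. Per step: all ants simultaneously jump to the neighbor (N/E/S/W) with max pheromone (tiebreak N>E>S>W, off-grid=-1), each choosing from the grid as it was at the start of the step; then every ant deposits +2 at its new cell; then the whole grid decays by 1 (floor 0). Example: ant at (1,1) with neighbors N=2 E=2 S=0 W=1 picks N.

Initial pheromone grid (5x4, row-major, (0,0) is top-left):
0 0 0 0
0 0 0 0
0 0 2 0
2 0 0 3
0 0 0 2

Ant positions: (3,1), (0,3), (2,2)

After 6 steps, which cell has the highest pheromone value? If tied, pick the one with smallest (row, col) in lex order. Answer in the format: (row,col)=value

Step 1: ant0:(3,1)->W->(3,0) | ant1:(0,3)->S->(1,3) | ant2:(2,2)->N->(1,2)
  grid max=3 at (3,0)
Step 2: ant0:(3,0)->N->(2,0) | ant1:(1,3)->W->(1,2) | ant2:(1,2)->E->(1,3)
  grid max=2 at (1,2)
Step 3: ant0:(2,0)->S->(3,0) | ant1:(1,2)->E->(1,3) | ant2:(1,3)->W->(1,2)
  grid max=3 at (1,2)
Step 4: ant0:(3,0)->N->(2,0) | ant1:(1,3)->W->(1,2) | ant2:(1,2)->E->(1,3)
  grid max=4 at (1,2)
Step 5: ant0:(2,0)->S->(3,0) | ant1:(1,2)->E->(1,3) | ant2:(1,3)->W->(1,2)
  grid max=5 at (1,2)
Step 6: ant0:(3,0)->N->(2,0) | ant1:(1,3)->W->(1,2) | ant2:(1,2)->E->(1,3)
  grid max=6 at (1,2)
Final grid:
  0 0 0 0
  0 0 6 6
  1 0 0 0
  2 0 0 0
  0 0 0 0
Max pheromone 6 at (1,2)

Answer: (1,2)=6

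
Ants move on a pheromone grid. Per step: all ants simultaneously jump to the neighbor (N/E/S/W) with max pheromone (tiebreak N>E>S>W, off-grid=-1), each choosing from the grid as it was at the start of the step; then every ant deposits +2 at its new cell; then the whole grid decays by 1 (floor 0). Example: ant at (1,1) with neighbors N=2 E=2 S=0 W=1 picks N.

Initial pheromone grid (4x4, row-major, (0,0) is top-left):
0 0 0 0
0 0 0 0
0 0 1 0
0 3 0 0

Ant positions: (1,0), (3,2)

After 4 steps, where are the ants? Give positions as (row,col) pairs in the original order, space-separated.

Step 1: ant0:(1,0)->N->(0,0) | ant1:(3,2)->W->(3,1)
  grid max=4 at (3,1)
Step 2: ant0:(0,0)->E->(0,1) | ant1:(3,1)->N->(2,1)
  grid max=3 at (3,1)
Step 3: ant0:(0,1)->E->(0,2) | ant1:(2,1)->S->(3,1)
  grid max=4 at (3,1)
Step 4: ant0:(0,2)->E->(0,3) | ant1:(3,1)->N->(2,1)
  grid max=3 at (3,1)

(0,3) (2,1)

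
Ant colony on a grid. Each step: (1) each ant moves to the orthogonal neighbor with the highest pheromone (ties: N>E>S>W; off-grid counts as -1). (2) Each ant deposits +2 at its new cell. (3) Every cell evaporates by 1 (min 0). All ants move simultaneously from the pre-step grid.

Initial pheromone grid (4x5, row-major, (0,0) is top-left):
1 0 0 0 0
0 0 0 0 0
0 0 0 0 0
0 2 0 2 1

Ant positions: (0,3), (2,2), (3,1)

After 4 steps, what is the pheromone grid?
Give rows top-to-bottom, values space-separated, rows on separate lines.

After step 1: ants at (0,4),(1,2),(2,1)
  0 0 0 0 1
  0 0 1 0 0
  0 1 0 0 0
  0 1 0 1 0
After step 2: ants at (1,4),(0,2),(3,1)
  0 0 1 0 0
  0 0 0 0 1
  0 0 0 0 0
  0 2 0 0 0
After step 3: ants at (0,4),(0,3),(2,1)
  0 0 0 1 1
  0 0 0 0 0
  0 1 0 0 0
  0 1 0 0 0
After step 4: ants at (0,3),(0,4),(3,1)
  0 0 0 2 2
  0 0 0 0 0
  0 0 0 0 0
  0 2 0 0 0

0 0 0 2 2
0 0 0 0 0
0 0 0 0 0
0 2 0 0 0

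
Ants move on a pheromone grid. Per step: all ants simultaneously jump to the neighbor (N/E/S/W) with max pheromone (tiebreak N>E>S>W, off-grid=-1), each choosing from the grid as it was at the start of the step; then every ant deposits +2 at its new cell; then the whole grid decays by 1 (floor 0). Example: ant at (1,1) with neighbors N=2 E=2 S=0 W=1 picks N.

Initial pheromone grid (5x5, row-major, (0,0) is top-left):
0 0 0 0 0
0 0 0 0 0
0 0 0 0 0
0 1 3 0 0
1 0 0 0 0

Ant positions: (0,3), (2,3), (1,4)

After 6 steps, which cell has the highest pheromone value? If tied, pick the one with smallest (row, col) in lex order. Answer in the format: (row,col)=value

Step 1: ant0:(0,3)->E->(0,4) | ant1:(2,3)->N->(1,3) | ant2:(1,4)->N->(0,4)
  grid max=3 at (0,4)
Step 2: ant0:(0,4)->S->(1,4) | ant1:(1,3)->N->(0,3) | ant2:(0,4)->S->(1,4)
  grid max=3 at (1,4)
Step 3: ant0:(1,4)->N->(0,4) | ant1:(0,3)->E->(0,4) | ant2:(1,4)->N->(0,4)
  grid max=7 at (0,4)
Step 4: ant0:(0,4)->S->(1,4) | ant1:(0,4)->S->(1,4) | ant2:(0,4)->S->(1,4)
  grid max=7 at (1,4)
Step 5: ant0:(1,4)->N->(0,4) | ant1:(1,4)->N->(0,4) | ant2:(1,4)->N->(0,4)
  grid max=11 at (0,4)
Step 6: ant0:(0,4)->S->(1,4) | ant1:(0,4)->S->(1,4) | ant2:(0,4)->S->(1,4)
  grid max=11 at (1,4)
Final grid:
  0 0 0 0 10
  0 0 0 0 11
  0 0 0 0 0
  0 0 0 0 0
  0 0 0 0 0
Max pheromone 11 at (1,4)

Answer: (1,4)=11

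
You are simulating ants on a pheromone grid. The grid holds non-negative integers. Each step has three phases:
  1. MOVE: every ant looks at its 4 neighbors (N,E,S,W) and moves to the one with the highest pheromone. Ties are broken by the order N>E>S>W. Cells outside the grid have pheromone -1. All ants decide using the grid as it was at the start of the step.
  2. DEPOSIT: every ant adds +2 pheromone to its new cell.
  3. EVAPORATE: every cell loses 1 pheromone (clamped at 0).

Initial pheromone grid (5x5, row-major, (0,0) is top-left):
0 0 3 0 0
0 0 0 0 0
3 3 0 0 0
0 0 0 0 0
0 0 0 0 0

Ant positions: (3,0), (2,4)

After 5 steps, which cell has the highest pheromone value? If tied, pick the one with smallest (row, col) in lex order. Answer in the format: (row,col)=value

Answer: (2,0)=4

Derivation:
Step 1: ant0:(3,0)->N->(2,0) | ant1:(2,4)->N->(1,4)
  grid max=4 at (2,0)
Step 2: ant0:(2,0)->E->(2,1) | ant1:(1,4)->N->(0,4)
  grid max=3 at (2,0)
Step 3: ant0:(2,1)->W->(2,0) | ant1:(0,4)->S->(1,4)
  grid max=4 at (2,0)
Step 4: ant0:(2,0)->E->(2,1) | ant1:(1,4)->N->(0,4)
  grid max=3 at (2,0)
Step 5: ant0:(2,1)->W->(2,0) | ant1:(0,4)->S->(1,4)
  grid max=4 at (2,0)
Final grid:
  0 0 0 0 0
  0 0 0 0 1
  4 2 0 0 0
  0 0 0 0 0
  0 0 0 0 0
Max pheromone 4 at (2,0)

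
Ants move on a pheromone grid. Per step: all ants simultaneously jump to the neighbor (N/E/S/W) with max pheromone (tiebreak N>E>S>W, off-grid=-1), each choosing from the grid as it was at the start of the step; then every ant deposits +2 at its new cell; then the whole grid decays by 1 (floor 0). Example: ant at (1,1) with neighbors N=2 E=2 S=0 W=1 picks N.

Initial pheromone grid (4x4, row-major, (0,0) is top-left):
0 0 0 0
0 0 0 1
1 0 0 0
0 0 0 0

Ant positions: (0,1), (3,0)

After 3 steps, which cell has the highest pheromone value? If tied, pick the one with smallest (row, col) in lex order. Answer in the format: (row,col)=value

Step 1: ant0:(0,1)->E->(0,2) | ant1:(3,0)->N->(2,0)
  grid max=2 at (2,0)
Step 2: ant0:(0,2)->E->(0,3) | ant1:(2,0)->N->(1,0)
  grid max=1 at (0,3)
Step 3: ant0:(0,3)->S->(1,3) | ant1:(1,0)->S->(2,0)
  grid max=2 at (2,0)
Final grid:
  0 0 0 0
  0 0 0 1
  2 0 0 0
  0 0 0 0
Max pheromone 2 at (2,0)

Answer: (2,0)=2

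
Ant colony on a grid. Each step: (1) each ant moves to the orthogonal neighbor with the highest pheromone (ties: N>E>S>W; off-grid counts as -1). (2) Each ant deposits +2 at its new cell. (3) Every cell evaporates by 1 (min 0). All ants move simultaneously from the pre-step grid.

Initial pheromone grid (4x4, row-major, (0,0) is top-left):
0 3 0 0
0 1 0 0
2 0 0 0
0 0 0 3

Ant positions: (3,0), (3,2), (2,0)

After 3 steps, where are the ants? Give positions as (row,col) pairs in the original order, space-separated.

Step 1: ant0:(3,0)->N->(2,0) | ant1:(3,2)->E->(3,3) | ant2:(2,0)->N->(1,0)
  grid max=4 at (3,3)
Step 2: ant0:(2,0)->N->(1,0) | ant1:(3,3)->N->(2,3) | ant2:(1,0)->S->(2,0)
  grid max=4 at (2,0)
Step 3: ant0:(1,0)->S->(2,0) | ant1:(2,3)->S->(3,3) | ant2:(2,0)->N->(1,0)
  grid max=5 at (2,0)

(2,0) (3,3) (1,0)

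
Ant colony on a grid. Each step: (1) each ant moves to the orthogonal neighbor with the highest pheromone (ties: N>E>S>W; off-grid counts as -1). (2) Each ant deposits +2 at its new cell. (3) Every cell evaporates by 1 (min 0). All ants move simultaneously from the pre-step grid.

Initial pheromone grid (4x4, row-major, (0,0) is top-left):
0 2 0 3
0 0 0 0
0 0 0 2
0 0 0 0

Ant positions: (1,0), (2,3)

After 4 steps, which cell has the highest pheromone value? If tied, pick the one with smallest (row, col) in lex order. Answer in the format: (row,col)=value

Step 1: ant0:(1,0)->N->(0,0) | ant1:(2,3)->N->(1,3)
  grid max=2 at (0,3)
Step 2: ant0:(0,0)->E->(0,1) | ant1:(1,3)->N->(0,3)
  grid max=3 at (0,3)
Step 3: ant0:(0,1)->E->(0,2) | ant1:(0,3)->S->(1,3)
  grid max=2 at (0,3)
Step 4: ant0:(0,2)->E->(0,3) | ant1:(1,3)->N->(0,3)
  grid max=5 at (0,3)
Final grid:
  0 0 0 5
  0 0 0 0
  0 0 0 0
  0 0 0 0
Max pheromone 5 at (0,3)

Answer: (0,3)=5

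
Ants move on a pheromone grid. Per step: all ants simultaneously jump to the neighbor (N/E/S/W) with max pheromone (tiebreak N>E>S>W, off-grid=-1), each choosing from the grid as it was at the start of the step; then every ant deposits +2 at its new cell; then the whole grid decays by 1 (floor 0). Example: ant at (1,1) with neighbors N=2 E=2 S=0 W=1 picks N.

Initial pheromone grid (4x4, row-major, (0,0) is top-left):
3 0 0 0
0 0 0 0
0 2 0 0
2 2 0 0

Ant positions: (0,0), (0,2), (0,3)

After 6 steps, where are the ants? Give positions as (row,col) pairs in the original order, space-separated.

Step 1: ant0:(0,0)->E->(0,1) | ant1:(0,2)->E->(0,3) | ant2:(0,3)->S->(1,3)
  grid max=2 at (0,0)
Step 2: ant0:(0,1)->W->(0,0) | ant1:(0,3)->S->(1,3) | ant2:(1,3)->N->(0,3)
  grid max=3 at (0,0)
Step 3: ant0:(0,0)->E->(0,1) | ant1:(1,3)->N->(0,3) | ant2:(0,3)->S->(1,3)
  grid max=3 at (0,3)
Step 4: ant0:(0,1)->W->(0,0) | ant1:(0,3)->S->(1,3) | ant2:(1,3)->N->(0,3)
  grid max=4 at (0,3)
Step 5: ant0:(0,0)->E->(0,1) | ant1:(1,3)->N->(0,3) | ant2:(0,3)->S->(1,3)
  grid max=5 at (0,3)
Step 6: ant0:(0,1)->W->(0,0) | ant1:(0,3)->S->(1,3) | ant2:(1,3)->N->(0,3)
  grid max=6 at (0,3)

(0,0) (1,3) (0,3)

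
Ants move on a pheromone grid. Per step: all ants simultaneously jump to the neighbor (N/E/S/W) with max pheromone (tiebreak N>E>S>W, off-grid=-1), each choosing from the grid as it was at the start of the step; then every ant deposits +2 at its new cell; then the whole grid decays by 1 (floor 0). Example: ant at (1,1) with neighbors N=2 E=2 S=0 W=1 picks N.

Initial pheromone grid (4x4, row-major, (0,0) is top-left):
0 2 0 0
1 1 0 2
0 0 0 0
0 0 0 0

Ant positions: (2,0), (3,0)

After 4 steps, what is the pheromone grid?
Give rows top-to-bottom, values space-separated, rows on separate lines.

After step 1: ants at (1,0),(2,0)
  0 1 0 0
  2 0 0 1
  1 0 0 0
  0 0 0 0
After step 2: ants at (2,0),(1,0)
  0 0 0 0
  3 0 0 0
  2 0 0 0
  0 0 0 0
After step 3: ants at (1,0),(2,0)
  0 0 0 0
  4 0 0 0
  3 0 0 0
  0 0 0 0
After step 4: ants at (2,0),(1,0)
  0 0 0 0
  5 0 0 0
  4 0 0 0
  0 0 0 0

0 0 0 0
5 0 0 0
4 0 0 0
0 0 0 0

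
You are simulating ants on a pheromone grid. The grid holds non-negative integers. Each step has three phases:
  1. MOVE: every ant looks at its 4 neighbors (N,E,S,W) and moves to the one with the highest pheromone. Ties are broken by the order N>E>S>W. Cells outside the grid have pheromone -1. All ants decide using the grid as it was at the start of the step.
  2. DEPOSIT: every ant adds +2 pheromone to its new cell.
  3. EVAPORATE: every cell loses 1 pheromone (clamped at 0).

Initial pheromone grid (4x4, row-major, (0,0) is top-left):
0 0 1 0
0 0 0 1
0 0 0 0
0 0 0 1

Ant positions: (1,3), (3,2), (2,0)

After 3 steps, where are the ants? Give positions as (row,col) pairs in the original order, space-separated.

Step 1: ant0:(1,3)->N->(0,3) | ant1:(3,2)->E->(3,3) | ant2:(2,0)->N->(1,0)
  grid max=2 at (3,3)
Step 2: ant0:(0,3)->S->(1,3) | ant1:(3,3)->N->(2,3) | ant2:(1,0)->N->(0,0)
  grid max=1 at (0,0)
Step 3: ant0:(1,3)->S->(2,3) | ant1:(2,3)->N->(1,3) | ant2:(0,0)->E->(0,1)
  grid max=2 at (1,3)

(2,3) (1,3) (0,1)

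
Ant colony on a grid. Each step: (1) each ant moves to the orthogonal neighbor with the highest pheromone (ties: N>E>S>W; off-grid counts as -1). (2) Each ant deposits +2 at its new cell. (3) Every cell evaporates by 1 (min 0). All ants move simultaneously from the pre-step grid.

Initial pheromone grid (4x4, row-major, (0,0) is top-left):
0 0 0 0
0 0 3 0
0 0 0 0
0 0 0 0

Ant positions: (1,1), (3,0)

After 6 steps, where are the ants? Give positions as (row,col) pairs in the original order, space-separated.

Step 1: ant0:(1,1)->E->(1,2) | ant1:(3,0)->N->(2,0)
  grid max=4 at (1,2)
Step 2: ant0:(1,2)->N->(0,2) | ant1:(2,0)->N->(1,0)
  grid max=3 at (1,2)
Step 3: ant0:(0,2)->S->(1,2) | ant1:(1,0)->N->(0,0)
  grid max=4 at (1,2)
Step 4: ant0:(1,2)->N->(0,2) | ant1:(0,0)->E->(0,1)
  grid max=3 at (1,2)
Step 5: ant0:(0,2)->S->(1,2) | ant1:(0,1)->E->(0,2)
  grid max=4 at (1,2)
Step 6: ant0:(1,2)->N->(0,2) | ant1:(0,2)->S->(1,2)
  grid max=5 at (1,2)

(0,2) (1,2)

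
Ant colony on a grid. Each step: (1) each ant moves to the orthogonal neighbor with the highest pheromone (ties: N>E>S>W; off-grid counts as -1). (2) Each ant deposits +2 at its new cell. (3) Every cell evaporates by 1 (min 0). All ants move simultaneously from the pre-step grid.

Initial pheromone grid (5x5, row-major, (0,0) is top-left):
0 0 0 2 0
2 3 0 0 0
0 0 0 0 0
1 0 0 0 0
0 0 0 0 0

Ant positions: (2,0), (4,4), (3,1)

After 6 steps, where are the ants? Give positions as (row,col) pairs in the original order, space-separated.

Step 1: ant0:(2,0)->N->(1,0) | ant1:(4,4)->N->(3,4) | ant2:(3,1)->W->(3,0)
  grid max=3 at (1,0)
Step 2: ant0:(1,0)->E->(1,1) | ant1:(3,4)->N->(2,4) | ant2:(3,0)->N->(2,0)
  grid max=3 at (1,1)
Step 3: ant0:(1,1)->W->(1,0) | ant1:(2,4)->N->(1,4) | ant2:(2,0)->N->(1,0)
  grid max=5 at (1,0)
Step 4: ant0:(1,0)->E->(1,1) | ant1:(1,4)->N->(0,4) | ant2:(1,0)->E->(1,1)
  grid max=5 at (1,1)
Step 5: ant0:(1,1)->W->(1,0) | ant1:(0,4)->S->(1,4) | ant2:(1,1)->W->(1,0)
  grid max=7 at (1,0)
Step 6: ant0:(1,0)->E->(1,1) | ant1:(1,4)->N->(0,4) | ant2:(1,0)->E->(1,1)
  grid max=7 at (1,1)

(1,1) (0,4) (1,1)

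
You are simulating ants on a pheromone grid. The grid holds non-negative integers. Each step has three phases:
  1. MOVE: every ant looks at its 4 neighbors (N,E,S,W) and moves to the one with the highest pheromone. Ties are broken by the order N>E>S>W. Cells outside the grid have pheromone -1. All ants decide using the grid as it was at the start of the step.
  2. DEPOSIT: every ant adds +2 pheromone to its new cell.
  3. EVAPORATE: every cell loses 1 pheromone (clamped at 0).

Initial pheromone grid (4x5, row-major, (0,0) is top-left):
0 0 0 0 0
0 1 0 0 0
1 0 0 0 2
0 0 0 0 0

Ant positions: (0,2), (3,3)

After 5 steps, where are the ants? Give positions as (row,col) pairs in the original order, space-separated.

Step 1: ant0:(0,2)->E->(0,3) | ant1:(3,3)->N->(2,3)
  grid max=1 at (0,3)
Step 2: ant0:(0,3)->E->(0,4) | ant1:(2,3)->E->(2,4)
  grid max=2 at (2,4)
Step 3: ant0:(0,4)->S->(1,4) | ant1:(2,4)->N->(1,4)
  grid max=3 at (1,4)
Step 4: ant0:(1,4)->S->(2,4) | ant1:(1,4)->S->(2,4)
  grid max=4 at (2,4)
Step 5: ant0:(2,4)->N->(1,4) | ant1:(2,4)->N->(1,4)
  grid max=5 at (1,4)

(1,4) (1,4)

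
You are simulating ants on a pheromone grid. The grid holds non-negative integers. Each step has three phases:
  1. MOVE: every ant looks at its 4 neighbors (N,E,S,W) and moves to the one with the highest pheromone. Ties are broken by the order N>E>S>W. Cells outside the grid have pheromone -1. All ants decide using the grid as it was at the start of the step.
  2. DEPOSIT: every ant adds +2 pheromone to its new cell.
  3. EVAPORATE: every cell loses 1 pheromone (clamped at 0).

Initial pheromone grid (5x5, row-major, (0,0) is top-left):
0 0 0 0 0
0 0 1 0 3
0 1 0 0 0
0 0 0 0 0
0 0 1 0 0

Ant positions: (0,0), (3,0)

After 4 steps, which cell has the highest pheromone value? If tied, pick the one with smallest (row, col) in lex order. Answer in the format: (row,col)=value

Answer: (0,1)=1

Derivation:
Step 1: ant0:(0,0)->E->(0,1) | ant1:(3,0)->N->(2,0)
  grid max=2 at (1,4)
Step 2: ant0:(0,1)->E->(0,2) | ant1:(2,0)->N->(1,0)
  grid max=1 at (0,2)
Step 3: ant0:(0,2)->E->(0,3) | ant1:(1,0)->N->(0,0)
  grid max=1 at (0,0)
Step 4: ant0:(0,3)->E->(0,4) | ant1:(0,0)->E->(0,1)
  grid max=1 at (0,1)
Final grid:
  0 1 0 0 1
  0 0 0 0 0
  0 0 0 0 0
  0 0 0 0 0
  0 0 0 0 0
Max pheromone 1 at (0,1)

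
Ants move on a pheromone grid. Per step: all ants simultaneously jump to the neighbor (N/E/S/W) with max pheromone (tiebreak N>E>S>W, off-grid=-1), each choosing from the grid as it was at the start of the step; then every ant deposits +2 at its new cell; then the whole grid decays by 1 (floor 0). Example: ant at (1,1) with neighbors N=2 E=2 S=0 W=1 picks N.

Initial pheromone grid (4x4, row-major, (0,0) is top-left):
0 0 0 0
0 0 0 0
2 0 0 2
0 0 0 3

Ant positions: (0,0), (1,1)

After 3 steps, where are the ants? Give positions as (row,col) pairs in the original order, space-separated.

Step 1: ant0:(0,0)->E->(0,1) | ant1:(1,1)->N->(0,1)
  grid max=3 at (0,1)
Step 2: ant0:(0,1)->E->(0,2) | ant1:(0,1)->E->(0,2)
  grid max=3 at (0,2)
Step 3: ant0:(0,2)->W->(0,1) | ant1:(0,2)->W->(0,1)
  grid max=5 at (0,1)

(0,1) (0,1)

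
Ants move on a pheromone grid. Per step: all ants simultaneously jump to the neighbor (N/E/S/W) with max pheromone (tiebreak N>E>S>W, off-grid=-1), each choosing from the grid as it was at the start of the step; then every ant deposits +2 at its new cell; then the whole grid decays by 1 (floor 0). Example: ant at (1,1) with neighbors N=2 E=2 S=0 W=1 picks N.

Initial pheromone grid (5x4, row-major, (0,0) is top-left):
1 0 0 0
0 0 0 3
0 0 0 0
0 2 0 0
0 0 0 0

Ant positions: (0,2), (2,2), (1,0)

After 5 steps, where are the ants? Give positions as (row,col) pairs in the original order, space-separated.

Step 1: ant0:(0,2)->E->(0,3) | ant1:(2,2)->N->(1,2) | ant2:(1,0)->N->(0,0)
  grid max=2 at (0,0)
Step 2: ant0:(0,3)->S->(1,3) | ant1:(1,2)->E->(1,3) | ant2:(0,0)->E->(0,1)
  grid max=5 at (1,3)
Step 3: ant0:(1,3)->N->(0,3) | ant1:(1,3)->N->(0,3) | ant2:(0,1)->W->(0,0)
  grid max=4 at (1,3)
Step 4: ant0:(0,3)->S->(1,3) | ant1:(0,3)->S->(1,3) | ant2:(0,0)->E->(0,1)
  grid max=7 at (1,3)
Step 5: ant0:(1,3)->N->(0,3) | ant1:(1,3)->N->(0,3) | ant2:(0,1)->W->(0,0)
  grid max=6 at (1,3)

(0,3) (0,3) (0,0)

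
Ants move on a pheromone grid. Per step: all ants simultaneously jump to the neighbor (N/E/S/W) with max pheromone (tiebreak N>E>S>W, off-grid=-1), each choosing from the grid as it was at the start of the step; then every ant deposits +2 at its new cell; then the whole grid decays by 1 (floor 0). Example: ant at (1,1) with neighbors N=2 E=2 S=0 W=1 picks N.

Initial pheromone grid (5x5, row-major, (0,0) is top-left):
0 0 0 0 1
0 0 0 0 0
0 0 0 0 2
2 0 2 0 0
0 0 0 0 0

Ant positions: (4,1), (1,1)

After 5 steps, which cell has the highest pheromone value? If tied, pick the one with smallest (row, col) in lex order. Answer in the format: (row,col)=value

Answer: (1,4)=1

Derivation:
Step 1: ant0:(4,1)->N->(3,1) | ant1:(1,1)->N->(0,1)
  grid max=1 at (0,1)
Step 2: ant0:(3,1)->E->(3,2) | ant1:(0,1)->E->(0,2)
  grid max=2 at (3,2)
Step 3: ant0:(3,2)->N->(2,2) | ant1:(0,2)->E->(0,3)
  grid max=1 at (0,3)
Step 4: ant0:(2,2)->S->(3,2) | ant1:(0,3)->E->(0,4)
  grid max=2 at (3,2)
Step 5: ant0:(3,2)->N->(2,2) | ant1:(0,4)->S->(1,4)
  grid max=1 at (1,4)
Final grid:
  0 0 0 0 0
  0 0 0 0 1
  0 0 1 0 0
  0 0 1 0 0
  0 0 0 0 0
Max pheromone 1 at (1,4)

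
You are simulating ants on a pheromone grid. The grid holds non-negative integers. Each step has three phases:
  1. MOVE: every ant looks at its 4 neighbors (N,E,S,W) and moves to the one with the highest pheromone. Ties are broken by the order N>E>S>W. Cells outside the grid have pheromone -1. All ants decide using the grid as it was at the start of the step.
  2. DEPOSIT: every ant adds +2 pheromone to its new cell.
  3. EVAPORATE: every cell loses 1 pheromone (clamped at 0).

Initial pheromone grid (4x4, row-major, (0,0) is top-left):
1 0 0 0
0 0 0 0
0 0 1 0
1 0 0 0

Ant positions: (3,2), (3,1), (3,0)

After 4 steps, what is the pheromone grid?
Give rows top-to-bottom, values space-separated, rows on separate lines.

After step 1: ants at (2,2),(3,0),(2,0)
  0 0 0 0
  0 0 0 0
  1 0 2 0
  2 0 0 0
After step 2: ants at (1,2),(2,0),(3,0)
  0 0 0 0
  0 0 1 0
  2 0 1 0
  3 0 0 0
After step 3: ants at (2,2),(3,0),(2,0)
  0 0 0 0
  0 0 0 0
  3 0 2 0
  4 0 0 0
After step 4: ants at (1,2),(2,0),(3,0)
  0 0 0 0
  0 0 1 0
  4 0 1 0
  5 0 0 0

0 0 0 0
0 0 1 0
4 0 1 0
5 0 0 0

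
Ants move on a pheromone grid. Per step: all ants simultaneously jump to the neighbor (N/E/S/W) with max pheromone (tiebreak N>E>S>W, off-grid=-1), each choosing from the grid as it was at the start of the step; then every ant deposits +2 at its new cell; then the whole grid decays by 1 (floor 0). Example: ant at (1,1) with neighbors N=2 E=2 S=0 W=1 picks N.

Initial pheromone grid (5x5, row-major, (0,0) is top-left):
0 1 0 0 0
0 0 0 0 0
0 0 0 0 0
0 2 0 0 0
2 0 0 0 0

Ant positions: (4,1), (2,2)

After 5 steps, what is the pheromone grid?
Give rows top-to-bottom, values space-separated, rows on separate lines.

After step 1: ants at (3,1),(1,2)
  0 0 0 0 0
  0 0 1 0 0
  0 0 0 0 0
  0 3 0 0 0
  1 0 0 0 0
After step 2: ants at (2,1),(0,2)
  0 0 1 0 0
  0 0 0 0 0
  0 1 0 0 0
  0 2 0 0 0
  0 0 0 0 0
After step 3: ants at (3,1),(0,3)
  0 0 0 1 0
  0 0 0 0 0
  0 0 0 0 0
  0 3 0 0 0
  0 0 0 0 0
After step 4: ants at (2,1),(0,4)
  0 0 0 0 1
  0 0 0 0 0
  0 1 0 0 0
  0 2 0 0 0
  0 0 0 0 0
After step 5: ants at (3,1),(1,4)
  0 0 0 0 0
  0 0 0 0 1
  0 0 0 0 0
  0 3 0 0 0
  0 0 0 0 0

0 0 0 0 0
0 0 0 0 1
0 0 0 0 0
0 3 0 0 0
0 0 0 0 0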